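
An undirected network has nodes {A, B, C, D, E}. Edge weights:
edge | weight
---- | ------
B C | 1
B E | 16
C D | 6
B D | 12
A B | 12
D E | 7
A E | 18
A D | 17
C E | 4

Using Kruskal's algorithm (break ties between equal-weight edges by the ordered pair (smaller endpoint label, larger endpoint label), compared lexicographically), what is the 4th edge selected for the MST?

Kruskal's algorithm — process edges by increasing weight (ties by edge label):
B C (1): add — endpoints in different components.
C E (4): add — endpoints in different components.
C D (6): add — endpoints in different components.
D E (7): skip — D and E already connected.
A B (12): add — endpoints in different components.
The 4th edge added is A B.

A-B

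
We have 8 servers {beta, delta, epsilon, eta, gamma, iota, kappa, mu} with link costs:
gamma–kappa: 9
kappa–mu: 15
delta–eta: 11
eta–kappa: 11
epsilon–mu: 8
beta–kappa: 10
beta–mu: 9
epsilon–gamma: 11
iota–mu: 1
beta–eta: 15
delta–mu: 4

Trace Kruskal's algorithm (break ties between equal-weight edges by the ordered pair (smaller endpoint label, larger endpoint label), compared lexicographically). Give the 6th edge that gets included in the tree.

beta-kappa

Kruskal: consider edges lightest-first.
iota–mu (1): add — endpoints in different components.
delta–mu (4): add — endpoints in different components.
epsilon–mu (8): add — endpoints in different components.
beta–mu (9): add — endpoints in different components.
gamma–kappa (9): add — endpoints in different components.
beta–kappa (10): add — endpoints in different components.
delta–eta (11): add — endpoints in different components.
The 6th edge added is beta–kappa.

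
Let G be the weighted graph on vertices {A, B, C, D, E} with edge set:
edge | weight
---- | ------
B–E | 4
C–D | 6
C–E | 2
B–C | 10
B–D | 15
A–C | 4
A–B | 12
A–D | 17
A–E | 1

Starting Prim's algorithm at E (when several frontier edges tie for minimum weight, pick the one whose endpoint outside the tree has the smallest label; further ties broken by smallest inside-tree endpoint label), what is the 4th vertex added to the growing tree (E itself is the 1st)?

B

Prim's algorithm from E:
Step 1: cheapest edge leaving the tree is A–E (1); add A.
Step 2: cheapest edge leaving the tree is C–E (2); add C.
Step 3: cheapest edge leaving the tree is B–E (4); add B.
Step 4: cheapest edge leaving the tree is C–D (6); add D.
Vertex order: E, A, C, B, D. The 4th vertex is B.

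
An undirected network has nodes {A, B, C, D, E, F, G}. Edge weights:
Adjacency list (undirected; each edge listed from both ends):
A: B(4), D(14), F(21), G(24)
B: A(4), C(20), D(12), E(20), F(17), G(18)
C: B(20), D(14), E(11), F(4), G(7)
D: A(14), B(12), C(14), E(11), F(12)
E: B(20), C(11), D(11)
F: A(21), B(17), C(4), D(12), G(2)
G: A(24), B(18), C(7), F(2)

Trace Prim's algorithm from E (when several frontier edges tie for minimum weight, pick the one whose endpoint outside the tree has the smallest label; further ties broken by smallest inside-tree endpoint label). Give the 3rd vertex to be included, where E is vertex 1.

F

Prim's algorithm from E:
Step 1: cheapest edge leaving the tree is C–E (11); add C.
Step 2: cheapest edge leaving the tree is C–F (4); add F.
Step 3: cheapest edge leaving the tree is F–G (2); add G.
Step 4: cheapest edge leaving the tree is D–E (11); add D.
Step 5: cheapest edge leaving the tree is B–D (12); add B.
Step 6: cheapest edge leaving the tree is A–B (4); add A.
Vertex order: E, C, F, G, D, B, A. The 3rd vertex is F.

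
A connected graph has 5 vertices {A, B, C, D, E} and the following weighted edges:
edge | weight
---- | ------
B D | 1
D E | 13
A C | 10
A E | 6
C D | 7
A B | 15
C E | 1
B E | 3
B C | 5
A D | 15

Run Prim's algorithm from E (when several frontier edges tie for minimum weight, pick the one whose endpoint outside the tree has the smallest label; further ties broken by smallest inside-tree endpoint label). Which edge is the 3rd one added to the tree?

Prim's algorithm from E:
Step 1: frontier [C E 1, B E 3, A E 6, D E 13] → take C E (1); add C.
Step 2: frontier [B C 5, C D 7, A C 10, B E 3, A E 6, D E 13] → take B E (3); add B.
Step 3: frontier [B D 1, A B 15, C D 7, A C 10, A E 6, D E 13] → take B D (1); add D.
Step 4: frontier [A B 15, A C 10, A D 15, A E 6] → take A E (6); add A.
The 3rd edge added is B D.

B-D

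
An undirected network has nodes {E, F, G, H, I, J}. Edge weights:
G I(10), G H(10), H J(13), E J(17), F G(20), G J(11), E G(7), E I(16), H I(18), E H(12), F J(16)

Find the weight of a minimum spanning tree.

54

Sort edges by weight, then run Kruskal:
E G (7): add. Components now {E,G} {F} {H} {I} {J}
G H (10): add. Components now {E,G,H} {F} {I} {J}
G I (10): add. Components now {E,G,H,I} {F} {J}
G J (11): add. Components now {E,G,H,I,J} {F}
E H (12): skip — E and H already connected.
H J (13): skip — H and J already connected.
E I (16): skip — E and I already connected.
F J (16): add. Components now {E,F,G,H,I,J}
MST edges: E G, G H, G I, G J, F J; total weight 7+10+10+11+16 = 54.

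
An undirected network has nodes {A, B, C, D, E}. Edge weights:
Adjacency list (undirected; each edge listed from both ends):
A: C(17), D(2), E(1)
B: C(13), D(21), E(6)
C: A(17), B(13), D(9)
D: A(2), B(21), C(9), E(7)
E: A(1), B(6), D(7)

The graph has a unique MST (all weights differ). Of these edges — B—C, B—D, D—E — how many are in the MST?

Sort edges by weight, then run Kruskal:
A—E (1): add — endpoints in different components.
A—D (2): add — endpoints in different components.
B—E (6): add — endpoints in different components.
D—E (7): skip — D and E already connected.
C—D (9): add — endpoints in different components.
MST edge set: {A—E, A—D, B—E, C—D}.
Of the listed edges, {} are in the MST → 0.

0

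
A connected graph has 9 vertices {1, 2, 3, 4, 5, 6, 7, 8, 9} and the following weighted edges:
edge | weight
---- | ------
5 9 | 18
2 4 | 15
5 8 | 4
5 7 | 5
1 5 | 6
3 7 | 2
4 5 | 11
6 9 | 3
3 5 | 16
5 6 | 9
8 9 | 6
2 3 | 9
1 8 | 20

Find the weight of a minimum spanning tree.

Kruskal: consider edges lightest-first.
3 7 (2): add — endpoints in different components.
6 9 (3): add — endpoints in different components.
5 8 (4): add — endpoints in different components.
5 7 (5): add — endpoints in different components.
1 5 (6): add — endpoints in different components.
8 9 (6): add — endpoints in different components.
2 3 (9): add — endpoints in different components.
5 6 (9): skip — 5 and 6 already connected.
4 5 (11): add — endpoints in different components.
MST edges: 3 7, 6 9, 5 8, 5 7, 1 5, 8 9, 2 3, 4 5; total weight 2+3+4+5+6+6+9+11 = 46.

46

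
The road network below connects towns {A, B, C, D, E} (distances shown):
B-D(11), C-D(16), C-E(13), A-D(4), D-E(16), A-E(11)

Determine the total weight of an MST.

Kruskal's algorithm — process edges by increasing weight (ties by edge label):
A-D (4): add — endpoints in different components.
A-E (11): add — endpoints in different components.
B-D (11): add — endpoints in different components.
C-E (13): add — endpoints in different components.
MST edges: A-D, A-E, B-D, C-E; total weight 4+11+11+13 = 39.

39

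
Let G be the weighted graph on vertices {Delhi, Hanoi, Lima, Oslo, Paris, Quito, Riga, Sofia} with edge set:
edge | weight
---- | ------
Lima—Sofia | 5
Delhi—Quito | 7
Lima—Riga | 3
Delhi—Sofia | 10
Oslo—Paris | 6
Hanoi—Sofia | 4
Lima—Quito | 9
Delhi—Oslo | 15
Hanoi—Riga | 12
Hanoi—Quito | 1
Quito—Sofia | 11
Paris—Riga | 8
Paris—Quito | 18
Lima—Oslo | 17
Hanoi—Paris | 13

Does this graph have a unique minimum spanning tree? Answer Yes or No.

Kruskal: consider edges lightest-first.
Hanoi—Quito (1): add — endpoints in different components.
Lima—Riga (3): add — endpoints in different components.
Hanoi—Sofia (4): add — endpoints in different components.
Lima—Sofia (5): add — endpoints in different components.
Oslo—Paris (6): add — endpoints in different components.
Delhi—Quito (7): add — endpoints in different components.
Paris—Riga (8): add — endpoints in different components.
Every non-tree edge has weight strictly greater than the heaviest edge on the tree path between its endpoints, so the MST is unique.

Yes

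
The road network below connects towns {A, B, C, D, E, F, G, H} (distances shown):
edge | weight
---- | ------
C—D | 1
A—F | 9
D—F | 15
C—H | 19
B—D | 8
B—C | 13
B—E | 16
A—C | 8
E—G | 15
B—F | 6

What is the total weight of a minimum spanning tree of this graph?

73

Kruskal's algorithm — process edges by increasing weight (ties by edge label):
C—D (1): add — endpoints in different components.
B—F (6): add — endpoints in different components.
A—C (8): add — endpoints in different components.
B—D (8): add — endpoints in different components.
A—F (9): skip — A and F already connected.
B—C (13): skip — B and C already connected.
D—F (15): skip — D and F already connected.
E—G (15): add — endpoints in different components.
B—E (16): add — endpoints in different components.
C—H (19): add — endpoints in different components.
MST edges: C—D, B—F, A—C, B—D, E—G, B—E, C—H; total weight 1+6+8+8+15+16+19 = 73.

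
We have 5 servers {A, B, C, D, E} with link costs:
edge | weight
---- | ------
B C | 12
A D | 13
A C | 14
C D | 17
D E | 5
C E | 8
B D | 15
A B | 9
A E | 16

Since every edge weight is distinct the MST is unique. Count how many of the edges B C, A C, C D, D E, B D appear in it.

2

Kruskal's algorithm — process edges by increasing weight (ties by edge label):
D E (5): add — endpoints in different components.
C E (8): add — endpoints in different components.
A B (9): add — endpoints in different components.
B C (12): add — endpoints in different components.
MST edge set: {D E, C E, A B, B C}.
Of the listed edges, {B C, D E} are in the MST → 2.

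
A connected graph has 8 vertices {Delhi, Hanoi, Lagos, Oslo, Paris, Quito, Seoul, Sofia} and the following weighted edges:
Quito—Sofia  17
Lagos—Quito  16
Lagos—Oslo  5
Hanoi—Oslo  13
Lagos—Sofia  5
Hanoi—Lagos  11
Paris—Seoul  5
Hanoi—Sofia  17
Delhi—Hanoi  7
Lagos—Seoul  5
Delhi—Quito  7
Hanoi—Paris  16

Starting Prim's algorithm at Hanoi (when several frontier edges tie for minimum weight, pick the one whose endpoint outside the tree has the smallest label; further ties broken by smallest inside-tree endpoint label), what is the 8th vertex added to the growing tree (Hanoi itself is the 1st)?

Prim, starting at Hanoi.
Step 1: cheapest edge leaving the tree is Delhi—Hanoi (7); add Delhi.
Step 2: cheapest edge leaving the tree is Delhi—Quito (7); add Quito.
Step 3: cheapest edge leaving the tree is Hanoi—Lagos (11); add Lagos.
Step 4: cheapest edge leaving the tree is Lagos—Oslo (5); add Oslo.
Step 5: cheapest edge leaving the tree is Lagos—Seoul (5); add Seoul.
Step 6: cheapest edge leaving the tree is Paris—Seoul (5); add Paris.
Step 7: cheapest edge leaving the tree is Lagos—Sofia (5); add Sofia.
Vertex order: Hanoi, Delhi, Quito, Lagos, Oslo, Seoul, Paris, Sofia. The 8th vertex is Sofia.

Sofia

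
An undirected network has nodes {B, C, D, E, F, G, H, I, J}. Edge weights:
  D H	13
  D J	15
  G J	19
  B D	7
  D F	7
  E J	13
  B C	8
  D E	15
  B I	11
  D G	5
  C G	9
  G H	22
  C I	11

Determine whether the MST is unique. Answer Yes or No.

No

Sort edges by weight, then run Kruskal:
D G (5): add — endpoints in different components.
B D (7): add — endpoints in different components.
D F (7): add — endpoints in different components.
B C (8): add — endpoints in different components.
C G (9): skip — C and G already connected.
B I (11): add — endpoints in different components.
C I (11): skip — C and I already connected.
D H (13): add — endpoints in different components.
E J (13): add — endpoints in different components.
D E (15): add — endpoints in different components.
Non-tree edge D J has weight 15, equal to the heaviest edge on its tree cycle — swapping gives another MST of the same weight. Not unique.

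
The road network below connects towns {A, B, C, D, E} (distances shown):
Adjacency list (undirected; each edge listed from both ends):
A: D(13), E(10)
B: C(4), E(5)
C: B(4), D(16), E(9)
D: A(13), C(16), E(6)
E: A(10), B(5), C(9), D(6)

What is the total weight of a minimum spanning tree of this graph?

25

Prim's algorithm from E:
Step 1: frontier [B–E 5, D–E 6, C–E 9, A–E 10] → take B–E (5); add B.
Step 2: frontier [B–C 4, D–E 6, C–E 9, A–E 10] → take B–C (4); add C.
Step 3: frontier [C–D 16, D–E 6, A–E 10] → take D–E (6); add D.
Step 4: frontier [A–D 13, A–E 10] → take A–E (10); add A.
MST edges: B–E, B–C, D–E, A–E; total weight 5+4+6+10 = 25.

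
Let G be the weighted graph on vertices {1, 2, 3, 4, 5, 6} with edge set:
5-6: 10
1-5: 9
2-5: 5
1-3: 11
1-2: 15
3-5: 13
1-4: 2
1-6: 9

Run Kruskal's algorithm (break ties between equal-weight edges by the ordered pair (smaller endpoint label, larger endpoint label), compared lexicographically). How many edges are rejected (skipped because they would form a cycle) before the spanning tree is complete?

1

Kruskal: consider edges lightest-first.
1-4 (2): add. Components now {1,4} {2} {3} {5} {6}
2-5 (5): add. Components now {1,4} {2,5} {3} {6}
1-5 (9): add. Components now {1,2,4,5} {3} {6}
1-6 (9): add. Components now {1,2,4,5,6} {3}
5-6 (10): skip — 5 and 6 already connected.
1-3 (11): add. Components now {1,2,3,4,5,6}
Edges rejected before the tree was complete: 1.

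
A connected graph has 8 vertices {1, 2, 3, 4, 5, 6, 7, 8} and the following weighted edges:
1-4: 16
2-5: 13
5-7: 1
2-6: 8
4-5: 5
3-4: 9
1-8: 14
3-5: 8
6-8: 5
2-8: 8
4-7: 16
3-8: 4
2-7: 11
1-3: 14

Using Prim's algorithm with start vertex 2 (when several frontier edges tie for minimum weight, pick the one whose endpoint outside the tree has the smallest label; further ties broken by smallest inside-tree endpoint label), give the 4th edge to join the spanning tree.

Prim, starting at 2.
Step 1: cheapest edge leaving the tree is 2-6 (8); add 6.
Step 2: cheapest edge leaving the tree is 6-8 (5); add 8.
Step 3: cheapest edge leaving the tree is 3-8 (4); add 3.
Step 4: cheapest edge leaving the tree is 3-5 (8); add 5.
Step 5: cheapest edge leaving the tree is 5-7 (1); add 7.
Step 6: cheapest edge leaving the tree is 4-5 (5); add 4.
Step 7: cheapest edge leaving the tree is 1-3 (14); add 1.
The 4th edge added is 3-5.

3-5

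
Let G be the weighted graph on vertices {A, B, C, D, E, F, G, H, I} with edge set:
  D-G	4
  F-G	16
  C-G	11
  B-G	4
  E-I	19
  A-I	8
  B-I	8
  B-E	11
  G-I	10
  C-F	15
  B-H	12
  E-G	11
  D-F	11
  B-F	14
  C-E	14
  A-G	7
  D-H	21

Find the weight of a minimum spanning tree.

68

Sort edges by weight, then run Kruskal:
B-G (4): add — endpoints in different components.
D-G (4): add — endpoints in different components.
A-G (7): add — endpoints in different components.
A-I (8): add — endpoints in different components.
B-I (8): skip — B and I already connected.
G-I (10): skip — G and I already connected.
B-E (11): add — endpoints in different components.
C-G (11): add — endpoints in different components.
D-F (11): add — endpoints in different components.
E-G (11): skip — E and G already connected.
B-H (12): add — endpoints in different components.
MST edges: B-G, D-G, A-G, A-I, B-E, C-G, D-F, B-H; total weight 4+4+7+8+11+11+11+12 = 68.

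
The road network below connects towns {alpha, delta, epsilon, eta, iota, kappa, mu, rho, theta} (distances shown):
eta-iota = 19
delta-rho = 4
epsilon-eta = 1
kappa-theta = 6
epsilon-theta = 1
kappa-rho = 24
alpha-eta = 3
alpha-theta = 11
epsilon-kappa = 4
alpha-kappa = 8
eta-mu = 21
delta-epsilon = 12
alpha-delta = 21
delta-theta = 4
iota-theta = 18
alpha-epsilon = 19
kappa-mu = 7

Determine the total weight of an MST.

42

Prim's algorithm from alpha:
Step 1: cheapest edge leaving the tree is alpha-eta (3); add eta.
Step 2: cheapest edge leaving the tree is epsilon-eta (1); add epsilon.
Step 3: cheapest edge leaving the tree is epsilon-theta (1); add theta.
Step 4: cheapest edge leaving the tree is delta-theta (4); add delta.
Step 5: cheapest edge leaving the tree is epsilon-kappa (4); add kappa.
Step 6: cheapest edge leaving the tree is delta-rho (4); add rho.
Step 7: cheapest edge leaving the tree is kappa-mu (7); add mu.
Step 8: cheapest edge leaving the tree is iota-theta (18); add iota.
MST edges: alpha-eta, epsilon-eta, epsilon-theta, delta-theta, epsilon-kappa, delta-rho, kappa-mu, iota-theta; total weight 3+1+1+4+4+4+7+18 = 42.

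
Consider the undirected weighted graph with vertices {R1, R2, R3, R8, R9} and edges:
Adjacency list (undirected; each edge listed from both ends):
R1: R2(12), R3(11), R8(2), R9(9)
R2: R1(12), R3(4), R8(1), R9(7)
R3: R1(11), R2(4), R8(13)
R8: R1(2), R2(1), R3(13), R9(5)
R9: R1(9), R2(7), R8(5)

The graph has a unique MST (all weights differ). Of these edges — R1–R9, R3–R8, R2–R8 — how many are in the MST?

Kruskal's algorithm — process edges by increasing weight (ties by edge label):
R2–R8 (1): add — endpoints in different components.
R1–R8 (2): add — endpoints in different components.
R2–R3 (4): add — endpoints in different components.
R8–R9 (5): add — endpoints in different components.
MST edge set: {R2–R8, R1–R8, R2–R3, R8–R9}.
Of the listed edges, {R2–R8} are in the MST → 1.

1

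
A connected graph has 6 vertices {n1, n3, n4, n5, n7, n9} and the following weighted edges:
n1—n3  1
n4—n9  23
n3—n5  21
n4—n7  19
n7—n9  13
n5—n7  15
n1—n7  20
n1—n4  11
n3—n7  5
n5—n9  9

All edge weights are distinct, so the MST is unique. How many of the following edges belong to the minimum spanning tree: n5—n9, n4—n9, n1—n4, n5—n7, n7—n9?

Sort edges by weight, then run Kruskal:
n1—n3 (1): add. Components now {n9} {n7} {n1,n3} {n4} {n5}
n3—n7 (5): add. Components now {n9} {n1,n3,n7} {n4} {n5}
n5—n9 (9): add. Components now {n5,n9} {n1,n3,n7} {n4}
n1—n4 (11): add. Components now {n5,n9} {n1,n3,n4,n7}
n7—n9 (13): add. Components now {n1,n3,n4,n5,n7,n9}
MST edge set: {n1—n3, n3—n7, n5—n9, n1—n4, n7—n9}.
Of the listed edges, {n5—n9, n1—n4, n7—n9} are in the MST → 3.

3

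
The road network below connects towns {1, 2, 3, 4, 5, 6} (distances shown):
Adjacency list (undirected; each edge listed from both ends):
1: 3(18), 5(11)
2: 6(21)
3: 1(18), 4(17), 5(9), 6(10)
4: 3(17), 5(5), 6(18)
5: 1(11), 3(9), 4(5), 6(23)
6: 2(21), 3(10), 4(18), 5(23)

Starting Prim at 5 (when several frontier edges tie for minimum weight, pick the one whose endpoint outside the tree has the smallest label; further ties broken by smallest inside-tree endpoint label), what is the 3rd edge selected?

3-6

Prim, starting at 5.
Step 1: cheapest edge leaving the tree is 4—5 (5); add 4.
Step 2: cheapest edge leaving the tree is 3—5 (9); add 3.
Step 3: cheapest edge leaving the tree is 3—6 (10); add 6.
Step 4: cheapest edge leaving the tree is 1—5 (11); add 1.
Step 5: cheapest edge leaving the tree is 2—6 (21); add 2.
The 3rd edge added is 3—6.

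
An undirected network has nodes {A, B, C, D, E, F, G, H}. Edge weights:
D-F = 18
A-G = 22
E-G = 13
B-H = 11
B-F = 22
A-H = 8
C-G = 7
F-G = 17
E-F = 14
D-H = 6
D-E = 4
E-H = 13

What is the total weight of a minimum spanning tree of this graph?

63

Grow the tree from E using Prim:
Step 1: frontier [D-E 4, E-G 13, E-H 13, E-F 14] → take D-E (4); add D.
Step 2: frontier [D-H 6, D-F 18, E-G 13, E-H 13, E-F 14] → take D-H (6); add H.
Step 3: frontier [D-F 18, E-G 13, E-F 14, A-H 8, B-H 11] → take A-H (8); add A.
Step 4: frontier [A-G 22, D-F 18, E-G 13, E-F 14, B-H 11] → take B-H (11); add B.
Step 5: frontier [A-G 22, B-F 22, D-F 18, E-G 13, E-F 14] → take E-G (13); add G.
Step 6: frontier [B-F 22, D-F 18, E-F 14, C-G 7, F-G 17] → take C-G (7); add C.
Step 7: frontier [B-F 22, D-F 18, E-F 14, F-G 17] → take E-F (14); add F.
MST edges: D-E, D-H, A-H, B-H, E-G, C-G, E-F; total weight 4+6+8+11+13+7+14 = 63.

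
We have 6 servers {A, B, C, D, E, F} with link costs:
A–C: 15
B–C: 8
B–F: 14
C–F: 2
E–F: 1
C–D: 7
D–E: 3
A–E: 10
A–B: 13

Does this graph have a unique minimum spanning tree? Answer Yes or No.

Sort edges by weight, then run Kruskal:
E–F (1): add — endpoints in different components.
C–F (2): add — endpoints in different components.
D–E (3): add — endpoints in different components.
C–D (7): skip — C and D already connected.
B–C (8): add — endpoints in different components.
A–E (10): add — endpoints in different components.
Every non-tree edge has weight strictly greater than the heaviest edge on the tree path between its endpoints, so the MST is unique.

Yes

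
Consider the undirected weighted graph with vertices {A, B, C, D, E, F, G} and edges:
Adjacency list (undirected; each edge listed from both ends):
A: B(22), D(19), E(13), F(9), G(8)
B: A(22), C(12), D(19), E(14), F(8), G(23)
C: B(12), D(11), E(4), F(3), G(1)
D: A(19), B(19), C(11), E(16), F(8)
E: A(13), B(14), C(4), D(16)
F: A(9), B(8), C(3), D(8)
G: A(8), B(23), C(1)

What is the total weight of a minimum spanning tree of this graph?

Kruskal's algorithm — process edges by increasing weight (ties by edge label):
C G (1): add — endpoints in different components.
C F (3): add — endpoints in different components.
C E (4): add — endpoints in different components.
A G (8): add — endpoints in different components.
B F (8): add — endpoints in different components.
D F (8): add — endpoints in different components.
MST edges: C G, C F, C E, A G, B F, D F; total weight 1+3+4+8+8+8 = 32.

32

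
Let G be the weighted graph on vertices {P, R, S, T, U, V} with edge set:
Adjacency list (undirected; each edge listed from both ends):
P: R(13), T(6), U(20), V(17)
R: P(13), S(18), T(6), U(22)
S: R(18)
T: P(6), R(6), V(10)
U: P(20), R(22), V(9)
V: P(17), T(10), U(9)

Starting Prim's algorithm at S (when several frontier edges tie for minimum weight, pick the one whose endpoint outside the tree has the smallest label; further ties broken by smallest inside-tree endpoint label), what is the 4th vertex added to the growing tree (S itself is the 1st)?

Prim, starting at S.
Step 1: cheapest edge leaving the tree is R S (18); add R.
Step 2: cheapest edge leaving the tree is R T (6); add T.
Step 3: cheapest edge leaving the tree is P T (6); add P.
Step 4: cheapest edge leaving the tree is T V (10); add V.
Step 5: cheapest edge leaving the tree is U V (9); add U.
Vertex order: S, R, T, P, V, U. The 4th vertex is P.

P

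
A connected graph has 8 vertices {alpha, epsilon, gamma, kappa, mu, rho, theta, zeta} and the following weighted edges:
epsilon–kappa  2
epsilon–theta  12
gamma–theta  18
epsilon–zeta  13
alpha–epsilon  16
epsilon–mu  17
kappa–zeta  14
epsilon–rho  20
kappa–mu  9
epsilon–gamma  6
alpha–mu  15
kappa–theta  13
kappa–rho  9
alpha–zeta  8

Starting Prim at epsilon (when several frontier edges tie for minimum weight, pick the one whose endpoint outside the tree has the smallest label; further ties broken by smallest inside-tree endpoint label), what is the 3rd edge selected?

Prim's algorithm from epsilon:
Step 1: cheapest edge leaving the tree is epsilon–kappa (2); add kappa.
Step 2: cheapest edge leaving the tree is epsilon–gamma (6); add gamma.
Step 3: cheapest edge leaving the tree is kappa–mu (9); add mu.
Step 4: cheapest edge leaving the tree is kappa–rho (9); add rho.
Step 5: cheapest edge leaving the tree is epsilon–theta (12); add theta.
Step 6: cheapest edge leaving the tree is epsilon–zeta (13); add zeta.
Step 7: cheapest edge leaving the tree is alpha–zeta (8); add alpha.
The 3rd edge added is kappa–mu.

kappa-mu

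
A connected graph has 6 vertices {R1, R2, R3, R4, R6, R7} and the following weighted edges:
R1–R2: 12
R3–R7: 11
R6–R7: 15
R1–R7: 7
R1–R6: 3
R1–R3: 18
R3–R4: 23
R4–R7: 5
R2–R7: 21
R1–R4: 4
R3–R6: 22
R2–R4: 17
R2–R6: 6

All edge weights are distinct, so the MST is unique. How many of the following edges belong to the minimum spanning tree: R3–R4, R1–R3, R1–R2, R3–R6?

0

Kruskal: consider edges lightest-first.
R1–R6 (3): add — endpoints in different components.
R1–R4 (4): add — endpoints in different components.
R4–R7 (5): add — endpoints in different components.
R2–R6 (6): add — endpoints in different components.
R1–R7 (7): skip — R7 and R1 already connected.
R3–R7 (11): add — endpoints in different components.
MST edge set: {R1–R6, R1–R4, R4–R7, R2–R6, R3–R7}.
Of the listed edges, {} are in the MST → 0.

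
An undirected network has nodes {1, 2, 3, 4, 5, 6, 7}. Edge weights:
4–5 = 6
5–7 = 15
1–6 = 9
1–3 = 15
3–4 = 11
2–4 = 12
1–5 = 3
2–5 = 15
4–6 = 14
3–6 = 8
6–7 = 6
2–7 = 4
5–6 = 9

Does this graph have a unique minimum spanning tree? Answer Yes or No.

Kruskal: consider edges lightest-first.
1–5 (3): add — endpoints in different components.
2–7 (4): add — endpoints in different components.
4–5 (6): add — endpoints in different components.
6–7 (6): add — endpoints in different components.
3–6 (8): add — endpoints in different components.
1–6 (9): add — endpoints in different components.
Non-tree edge 5–6 has weight 9, equal to the heaviest edge on its tree cycle — swapping gives another MST of the same weight. Not unique.

No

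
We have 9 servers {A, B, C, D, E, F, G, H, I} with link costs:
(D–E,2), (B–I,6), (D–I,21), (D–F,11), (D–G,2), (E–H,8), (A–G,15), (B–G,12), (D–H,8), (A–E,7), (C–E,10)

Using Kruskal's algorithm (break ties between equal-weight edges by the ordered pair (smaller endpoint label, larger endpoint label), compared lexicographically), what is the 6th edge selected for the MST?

C-E

Kruskal: consider edges lightest-first.
D–E (2): add — endpoints in different components.
D–G (2): add — endpoints in different components.
B–I (6): add — endpoints in different components.
A–E (7): add — endpoints in different components.
D–H (8): add — endpoints in different components.
E–H (8): skip — E and H already connected.
C–E (10): add — endpoints in different components.
D–F (11): add — endpoints in different components.
B–G (12): add — endpoints in different components.
The 6th edge added is C–E.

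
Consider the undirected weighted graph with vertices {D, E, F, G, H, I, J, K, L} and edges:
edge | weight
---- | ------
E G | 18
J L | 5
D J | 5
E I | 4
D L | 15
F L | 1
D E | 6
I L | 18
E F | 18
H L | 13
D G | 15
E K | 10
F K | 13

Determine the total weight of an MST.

Sort edges by weight, then run Kruskal:
F L (1): add — endpoints in different components.
E I (4): add — endpoints in different components.
D J (5): add — endpoints in different components.
J L (5): add — endpoints in different components.
D E (6): add — endpoints in different components.
E K (10): add — endpoints in different components.
F K (13): skip — F and K already connected.
H L (13): add — endpoints in different components.
D G (15): add — endpoints in different components.
MST edges: F L, E I, D J, J L, D E, E K, H L, D G; total weight 1+4+5+5+6+10+13+15 = 59.

59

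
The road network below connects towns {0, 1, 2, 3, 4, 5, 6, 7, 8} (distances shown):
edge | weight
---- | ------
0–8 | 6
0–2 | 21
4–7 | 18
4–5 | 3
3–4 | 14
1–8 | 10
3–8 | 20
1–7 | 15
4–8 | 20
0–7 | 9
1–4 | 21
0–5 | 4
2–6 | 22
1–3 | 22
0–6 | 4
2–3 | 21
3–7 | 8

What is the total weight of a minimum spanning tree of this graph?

Kruskal: consider edges lightest-first.
4–5 (3): add — endpoints in different components.
0–5 (4): add — endpoints in different components.
0–6 (4): add — endpoints in different components.
0–8 (6): add — endpoints in different components.
3–7 (8): add — endpoints in different components.
0–7 (9): add — endpoints in different components.
1–8 (10): add — endpoints in different components.
3–4 (14): skip — 3 and 4 already connected.
1–7 (15): skip — 1 and 7 already connected.
4–7 (18): skip — 4 and 7 already connected.
3–8 (20): skip — 3 and 8 already connected.
4–8 (20): skip — 4 and 8 already connected.
0–2 (21): add — endpoints in different components.
MST edges: 4–5, 0–5, 0–6, 0–8, 3–7, 0–7, 1–8, 0–2; total weight 3+4+4+6+8+9+10+21 = 65.

65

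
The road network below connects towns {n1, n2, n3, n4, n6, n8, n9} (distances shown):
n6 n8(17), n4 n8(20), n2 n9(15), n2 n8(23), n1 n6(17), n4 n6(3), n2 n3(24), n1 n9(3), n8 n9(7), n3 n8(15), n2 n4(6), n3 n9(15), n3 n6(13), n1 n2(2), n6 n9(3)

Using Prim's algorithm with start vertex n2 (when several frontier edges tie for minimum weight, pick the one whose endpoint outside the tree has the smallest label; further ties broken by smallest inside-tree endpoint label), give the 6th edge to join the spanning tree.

Prim, starting at n2.
Step 1: cheapest edge leaving the tree is n1 n2 (2); add n1.
Step 2: cheapest edge leaving the tree is n1 n9 (3); add n9.
Step 3: cheapest edge leaving the tree is n6 n9 (3); add n6.
Step 4: cheapest edge leaving the tree is n4 n6 (3); add n4.
Step 5: cheapest edge leaving the tree is n8 n9 (7); add n8.
Step 6: cheapest edge leaving the tree is n3 n6 (13); add n3.
The 6th edge added is n3 n6.

n3-n6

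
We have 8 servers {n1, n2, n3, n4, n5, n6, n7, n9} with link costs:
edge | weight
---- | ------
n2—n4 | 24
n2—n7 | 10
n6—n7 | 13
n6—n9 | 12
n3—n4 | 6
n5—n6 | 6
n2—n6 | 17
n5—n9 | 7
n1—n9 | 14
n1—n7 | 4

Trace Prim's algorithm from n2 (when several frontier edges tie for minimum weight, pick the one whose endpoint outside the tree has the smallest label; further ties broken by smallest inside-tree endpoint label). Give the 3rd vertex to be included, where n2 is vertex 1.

n1

Grow the tree from n2 using Prim:
Step 1: frontier [n2—n7 10, n2—n6 17, n2—n4 24] → take n2—n7 (10); add n7.
Step 2: frontier [n2—n6 17, n2—n4 24, n1—n7 4, n6—n7 13] → take n1—n7 (4); add n1.
Step 3: frontier [n1—n9 14, n2—n6 17, n2—n4 24, n6—n7 13] → take n6—n7 (13); add n6.
Step 4: frontier [n1—n9 14, n2—n4 24, n5—n6 6, n6—n9 12] → take n5—n6 (6); add n5.
Step 5: frontier [n1—n9 14, n2—n4 24, n5—n9 7, n6—n9 12] → take n5—n9 (7); add n9.
Step 6: frontier [n2—n4 24] → take n2—n4 (24); add n4.
Step 7: frontier [n3—n4 6] → take n3—n4 (6); add n3.
Vertex order: n2, n7, n1, n6, n5, n9, n4, n3. The 3rd vertex is n1.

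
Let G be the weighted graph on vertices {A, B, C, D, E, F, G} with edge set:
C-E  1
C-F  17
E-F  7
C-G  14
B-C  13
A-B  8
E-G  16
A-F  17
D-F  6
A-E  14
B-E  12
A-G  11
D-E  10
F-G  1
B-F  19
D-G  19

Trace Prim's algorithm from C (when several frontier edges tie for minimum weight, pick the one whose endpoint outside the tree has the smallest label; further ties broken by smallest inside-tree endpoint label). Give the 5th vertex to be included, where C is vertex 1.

D

Prim's algorithm from C:
Step 1: cheapest edge leaving the tree is C-E (1); add E.
Step 2: cheapest edge leaving the tree is E-F (7); add F.
Step 3: cheapest edge leaving the tree is F-G (1); add G.
Step 4: cheapest edge leaving the tree is D-F (6); add D.
Step 5: cheapest edge leaving the tree is A-G (11); add A.
Step 6: cheapest edge leaving the tree is A-B (8); add B.
Vertex order: C, E, F, G, D, A, B. The 5th vertex is D.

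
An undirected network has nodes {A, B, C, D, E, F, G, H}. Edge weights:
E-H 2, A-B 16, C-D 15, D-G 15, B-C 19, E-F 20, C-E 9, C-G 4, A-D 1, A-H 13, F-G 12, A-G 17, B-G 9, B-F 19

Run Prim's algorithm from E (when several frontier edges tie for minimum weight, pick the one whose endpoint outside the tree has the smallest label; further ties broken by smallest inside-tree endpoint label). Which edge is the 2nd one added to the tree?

Prim, starting at E.
Step 1: cheapest edge leaving the tree is E-H (2); add H.
Step 2: cheapest edge leaving the tree is C-E (9); add C.
Step 3: cheapest edge leaving the tree is C-G (4); add G.
Step 4: cheapest edge leaving the tree is B-G (9); add B.
Step 5: cheapest edge leaving the tree is F-G (12); add F.
Step 6: cheapest edge leaving the tree is A-H (13); add A.
Step 7: cheapest edge leaving the tree is A-D (1); add D.
The 2nd edge added is C-E.

C-E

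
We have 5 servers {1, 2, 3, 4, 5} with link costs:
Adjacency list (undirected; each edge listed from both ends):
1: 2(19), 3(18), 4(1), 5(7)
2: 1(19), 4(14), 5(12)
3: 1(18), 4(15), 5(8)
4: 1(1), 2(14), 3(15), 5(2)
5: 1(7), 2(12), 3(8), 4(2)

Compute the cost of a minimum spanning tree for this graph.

Kruskal: consider edges lightest-first.
1–4 (1): add — endpoints in different components.
4–5 (2): add — endpoints in different components.
1–5 (7): skip — 1 and 5 already connected.
3–5 (8): add — endpoints in different components.
2–5 (12): add — endpoints in different components.
MST edges: 1–4, 4–5, 3–5, 2–5; total weight 1+2+8+12 = 23.

23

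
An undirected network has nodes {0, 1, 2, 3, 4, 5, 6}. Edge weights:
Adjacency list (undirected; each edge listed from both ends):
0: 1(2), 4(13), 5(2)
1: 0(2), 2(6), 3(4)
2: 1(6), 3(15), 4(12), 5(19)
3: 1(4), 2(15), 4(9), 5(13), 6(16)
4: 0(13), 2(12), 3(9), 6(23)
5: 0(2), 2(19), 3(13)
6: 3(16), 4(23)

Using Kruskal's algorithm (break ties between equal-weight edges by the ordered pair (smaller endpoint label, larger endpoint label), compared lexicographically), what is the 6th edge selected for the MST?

3-6

Kruskal's algorithm — process edges by increasing weight (ties by edge label):
0-1 (2): add — endpoints in different components.
0-5 (2): add — endpoints in different components.
1-3 (4): add — endpoints in different components.
1-2 (6): add — endpoints in different components.
3-4 (9): add — endpoints in different components.
2-4 (12): skip — 2 and 4 already connected.
0-4 (13): skip — 0 and 4 already connected.
3-5 (13): skip — 3 and 5 already connected.
2-3 (15): skip — 2 and 3 already connected.
3-6 (16): add — endpoints in different components.
The 6th edge added is 3-6.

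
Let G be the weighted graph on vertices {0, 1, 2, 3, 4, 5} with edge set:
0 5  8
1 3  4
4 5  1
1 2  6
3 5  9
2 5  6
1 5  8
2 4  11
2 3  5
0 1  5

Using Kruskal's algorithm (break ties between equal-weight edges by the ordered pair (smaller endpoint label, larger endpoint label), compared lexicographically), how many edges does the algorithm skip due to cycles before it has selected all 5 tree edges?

Sort edges by weight, then run Kruskal:
4 5 (1): add — endpoints in different components.
1 3 (4): add — endpoints in different components.
0 1 (5): add — endpoints in different components.
2 3 (5): add — endpoints in different components.
1 2 (6): skip — 1 and 2 already connected.
2 5 (6): add — endpoints in different components.
Edges rejected before the tree was complete: 1.

1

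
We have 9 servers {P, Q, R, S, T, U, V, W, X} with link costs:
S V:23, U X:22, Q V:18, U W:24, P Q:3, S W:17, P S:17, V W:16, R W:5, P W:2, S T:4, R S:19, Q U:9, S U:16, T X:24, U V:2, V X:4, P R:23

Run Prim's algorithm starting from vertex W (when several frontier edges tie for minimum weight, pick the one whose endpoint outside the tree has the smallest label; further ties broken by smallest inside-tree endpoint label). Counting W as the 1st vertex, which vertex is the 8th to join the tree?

Grow the tree from W using Prim:
Step 1: cheapest edge leaving the tree is P W (2); add P.
Step 2: cheapest edge leaving the tree is P Q (3); add Q.
Step 3: cheapest edge leaving the tree is R W (5); add R.
Step 4: cheapest edge leaving the tree is Q U (9); add U.
Step 5: cheapest edge leaving the tree is U V (2); add V.
Step 6: cheapest edge leaving the tree is V X (4); add X.
Step 7: cheapest edge leaving the tree is S U (16); add S.
Step 8: cheapest edge leaving the tree is S T (4); add T.
Vertex order: W, P, Q, R, U, V, X, S, T. The 8th vertex is S.

S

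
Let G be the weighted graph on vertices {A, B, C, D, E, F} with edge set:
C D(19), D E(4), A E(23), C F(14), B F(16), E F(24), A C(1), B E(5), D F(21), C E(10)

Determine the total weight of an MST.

Kruskal: consider edges lightest-first.
A C (1): add — endpoints in different components.
D E (4): add — endpoints in different components.
B E (5): add — endpoints in different components.
C E (10): add — endpoints in different components.
C F (14): add — endpoints in different components.
MST edges: A C, D E, B E, C E, C F; total weight 1+4+5+10+14 = 34.

34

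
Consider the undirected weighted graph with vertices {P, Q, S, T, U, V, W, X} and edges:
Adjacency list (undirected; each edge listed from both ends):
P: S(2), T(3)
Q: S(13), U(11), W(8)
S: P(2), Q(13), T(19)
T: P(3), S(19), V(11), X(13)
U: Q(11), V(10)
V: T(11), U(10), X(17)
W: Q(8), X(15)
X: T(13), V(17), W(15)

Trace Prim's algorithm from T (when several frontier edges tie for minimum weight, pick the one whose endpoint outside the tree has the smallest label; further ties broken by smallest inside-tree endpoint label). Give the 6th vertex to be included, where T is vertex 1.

Q

Prim, starting at T.
Step 1: cheapest edge leaving the tree is P T (3); add P.
Step 2: cheapest edge leaving the tree is P S (2); add S.
Step 3: cheapest edge leaving the tree is T V (11); add V.
Step 4: cheapest edge leaving the tree is U V (10); add U.
Step 5: cheapest edge leaving the tree is Q U (11); add Q.
Step 6: cheapest edge leaving the tree is Q W (8); add W.
Step 7: cheapest edge leaving the tree is T X (13); add X.
Vertex order: T, P, S, V, U, Q, W, X. The 6th vertex is Q.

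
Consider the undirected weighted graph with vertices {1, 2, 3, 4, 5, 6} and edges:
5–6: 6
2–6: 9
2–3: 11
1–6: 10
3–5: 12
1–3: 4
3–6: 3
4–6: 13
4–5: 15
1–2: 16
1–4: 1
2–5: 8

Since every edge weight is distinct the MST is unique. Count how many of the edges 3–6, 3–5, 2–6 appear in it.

Sort edges by weight, then run Kruskal:
1–4 (1): add — endpoints in different components.
3–6 (3): add — endpoints in different components.
1–3 (4): add — endpoints in different components.
5–6 (6): add — endpoints in different components.
2–5 (8): add — endpoints in different components.
MST edge set: {1–4, 3–6, 1–3, 5–6, 2–5}.
Of the listed edges, {3–6} are in the MST → 1.

1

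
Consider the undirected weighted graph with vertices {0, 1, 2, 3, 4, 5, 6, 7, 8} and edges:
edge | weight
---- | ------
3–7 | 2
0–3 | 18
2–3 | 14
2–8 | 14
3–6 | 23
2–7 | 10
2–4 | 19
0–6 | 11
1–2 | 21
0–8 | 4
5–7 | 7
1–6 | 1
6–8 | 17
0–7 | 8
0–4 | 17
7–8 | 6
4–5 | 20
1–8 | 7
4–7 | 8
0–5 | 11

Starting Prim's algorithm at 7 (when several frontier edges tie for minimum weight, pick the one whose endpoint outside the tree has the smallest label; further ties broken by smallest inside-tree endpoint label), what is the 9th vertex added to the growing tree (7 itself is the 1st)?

2

Prim's algorithm from 7:
Step 1: cheapest edge leaving the tree is 3–7 (2); add 3.
Step 2: cheapest edge leaving the tree is 7–8 (6); add 8.
Step 3: cheapest edge leaving the tree is 0–8 (4); add 0.
Step 4: cheapest edge leaving the tree is 1–8 (7); add 1.
Step 5: cheapest edge leaving the tree is 1–6 (1); add 6.
Step 6: cheapest edge leaving the tree is 5–7 (7); add 5.
Step 7: cheapest edge leaving the tree is 4–7 (8); add 4.
Step 8: cheapest edge leaving the tree is 2–7 (10); add 2.
Vertex order: 7, 3, 8, 0, 1, 6, 5, 4, 2. The 9th vertex is 2.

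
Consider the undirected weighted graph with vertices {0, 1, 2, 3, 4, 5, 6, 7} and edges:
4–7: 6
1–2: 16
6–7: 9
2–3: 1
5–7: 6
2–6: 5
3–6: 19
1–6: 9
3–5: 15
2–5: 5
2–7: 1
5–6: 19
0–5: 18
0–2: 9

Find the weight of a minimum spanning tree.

36

Grow the tree from 0 using Prim:
Step 1: frontier [0–2 9, 0–5 18] → take 0–2 (9); add 2.
Step 2: frontier [0–5 18, 2–3 1, 2–7 1, 2–5 5, 2–6 5, 1–2 16] → take 2–3 (1); add 3.
Step 3: frontier [0–5 18, 2–7 1, 2–5 5, 2–6 5, 1–2 16, 3–5 15, 3–6 19] → take 2–7 (1); add 7.
Step 4: frontier [0–5 18, 2–5 5, 2–6 5, 1–2 16, 3–5 15, 3–6 19, 4–7 6, 5–7 6, 6–7 9] → take 2–5 (5); add 5.
Step 5: frontier [2–6 5, 1–2 16, 3–6 19, 5–6 19, 4–7 6, 6–7 9] → take 2–6 (5); add 6.
Step 6: frontier [1–2 16, 1–6 9, 4–7 6] → take 4–7 (6); add 4.
Step 7: frontier [1–2 16, 1–6 9] → take 1–6 (9); add 1.
MST edges: 0–2, 2–3, 2–7, 2–5, 2–6, 4–7, 1–6; total weight 9+1+1+5+5+6+9 = 36.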